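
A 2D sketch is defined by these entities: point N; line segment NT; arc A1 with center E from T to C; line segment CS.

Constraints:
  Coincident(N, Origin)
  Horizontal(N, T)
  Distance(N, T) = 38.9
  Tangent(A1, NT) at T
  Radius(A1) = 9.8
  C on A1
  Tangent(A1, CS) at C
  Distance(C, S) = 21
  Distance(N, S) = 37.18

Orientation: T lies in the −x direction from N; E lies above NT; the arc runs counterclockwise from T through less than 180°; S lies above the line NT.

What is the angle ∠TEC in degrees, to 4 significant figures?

76.62°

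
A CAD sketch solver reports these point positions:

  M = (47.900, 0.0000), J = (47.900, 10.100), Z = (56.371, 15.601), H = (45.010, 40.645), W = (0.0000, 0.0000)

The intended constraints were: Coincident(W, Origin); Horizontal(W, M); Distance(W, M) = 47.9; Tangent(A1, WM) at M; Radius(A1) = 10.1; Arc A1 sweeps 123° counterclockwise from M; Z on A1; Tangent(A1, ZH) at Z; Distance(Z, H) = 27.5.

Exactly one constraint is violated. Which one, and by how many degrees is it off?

Tangent(A1, ZH) at Z — off by 8.60°.

W = (0.00, 0.00) ✓; W.y = 0.00, M.y = 0.00 ✓; |WM| = 47.90 ✓; ∠(JM, MW) = 90.00° ✓; |JM| = 10.10 ✓; bearing(J→Z) − bearing(J→M) = 123.0° ✓; |JZ| = 10.10 ✓; ∠(JZ, ZH) = 98.60° ✗; |ZH| = 27.50 ✓.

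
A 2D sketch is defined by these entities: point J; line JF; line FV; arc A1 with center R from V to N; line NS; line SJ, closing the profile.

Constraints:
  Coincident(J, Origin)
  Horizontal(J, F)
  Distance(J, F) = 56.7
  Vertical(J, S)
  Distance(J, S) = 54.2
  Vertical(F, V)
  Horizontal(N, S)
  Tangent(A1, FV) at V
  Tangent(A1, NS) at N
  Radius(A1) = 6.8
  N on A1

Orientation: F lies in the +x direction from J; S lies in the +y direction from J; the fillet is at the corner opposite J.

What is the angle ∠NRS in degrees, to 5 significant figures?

82.240°

J is at the origin; JF is horizontal with |JF| = 56.7 and F on the +x side, so F = (56.700, 0.0000). J and S share the same x with |JS| = 54.2 and S on the +y side, so S = (0.0000, 54.200). The virtual corner opposite J is at (56.700, 54.200). Since A1 is tangent to FV there, RV ⟂ FV and the tangent condition forces RN to be normal to NS, with radius 6.8, so the center R sits 6.8 in from both sides at R = (49.900, 47.400). That places the tangent points at V = (56.700, 47.400) on FV and N = (49.900, 54.200) on NS. Then cos ∠NRS = RN·RS / (|RN||RS|), giving 82.240°.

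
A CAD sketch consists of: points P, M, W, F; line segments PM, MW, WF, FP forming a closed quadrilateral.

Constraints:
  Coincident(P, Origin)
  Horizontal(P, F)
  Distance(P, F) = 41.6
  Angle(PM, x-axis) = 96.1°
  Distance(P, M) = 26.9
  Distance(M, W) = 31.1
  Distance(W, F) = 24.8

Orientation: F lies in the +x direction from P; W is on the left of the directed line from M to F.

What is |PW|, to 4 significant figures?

34.36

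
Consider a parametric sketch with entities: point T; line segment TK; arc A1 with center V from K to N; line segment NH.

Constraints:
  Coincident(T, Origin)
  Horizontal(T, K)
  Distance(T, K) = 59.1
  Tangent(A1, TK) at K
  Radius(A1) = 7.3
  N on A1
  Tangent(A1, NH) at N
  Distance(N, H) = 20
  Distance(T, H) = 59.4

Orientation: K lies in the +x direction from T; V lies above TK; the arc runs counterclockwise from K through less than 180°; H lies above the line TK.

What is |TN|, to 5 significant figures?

65.928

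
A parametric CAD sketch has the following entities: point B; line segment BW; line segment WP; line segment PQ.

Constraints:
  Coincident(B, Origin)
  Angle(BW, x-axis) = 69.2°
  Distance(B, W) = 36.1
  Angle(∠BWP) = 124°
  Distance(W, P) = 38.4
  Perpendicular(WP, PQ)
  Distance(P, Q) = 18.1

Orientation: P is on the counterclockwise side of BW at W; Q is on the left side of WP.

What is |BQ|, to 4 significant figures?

59.77

B is at the origin; BW runs at 69.2° with length 36.1, so W = 36.1·(cos 69.2°, sin 69.2°) = (12.82, 33.75). ∠BWP = 124.0°, so WP runs at 69.2° + (180° − 124.0°) = 125.2° from the x-axis; with |WP| = 38.4, P = W + 38.4·(cos 125.2°, sin 125.2°) = (-9.316, 65.13). WP is perpendicular to PQ; with |PQ| = 18.1 on the left of WP, Q = P + 18.1·(-0.8171, -0.5764) = (-24.11, 54.69). Then |BQ| = |Q − B| = 59.77.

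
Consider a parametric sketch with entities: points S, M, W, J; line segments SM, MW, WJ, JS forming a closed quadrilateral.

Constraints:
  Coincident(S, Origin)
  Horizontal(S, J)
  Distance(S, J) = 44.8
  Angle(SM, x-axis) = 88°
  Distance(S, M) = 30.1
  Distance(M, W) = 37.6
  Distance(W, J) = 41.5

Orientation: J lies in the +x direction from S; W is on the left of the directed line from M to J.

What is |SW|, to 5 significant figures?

55.128

Checks: |MW| = 37.60 ✓; |WJ| = 41.50 ✓.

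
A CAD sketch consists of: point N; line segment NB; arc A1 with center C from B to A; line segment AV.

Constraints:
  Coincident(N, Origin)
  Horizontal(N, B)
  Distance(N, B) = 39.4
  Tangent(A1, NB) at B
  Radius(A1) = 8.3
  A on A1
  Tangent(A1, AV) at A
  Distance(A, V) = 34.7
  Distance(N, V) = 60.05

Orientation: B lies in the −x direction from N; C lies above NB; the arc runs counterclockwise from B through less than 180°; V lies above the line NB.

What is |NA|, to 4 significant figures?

33.15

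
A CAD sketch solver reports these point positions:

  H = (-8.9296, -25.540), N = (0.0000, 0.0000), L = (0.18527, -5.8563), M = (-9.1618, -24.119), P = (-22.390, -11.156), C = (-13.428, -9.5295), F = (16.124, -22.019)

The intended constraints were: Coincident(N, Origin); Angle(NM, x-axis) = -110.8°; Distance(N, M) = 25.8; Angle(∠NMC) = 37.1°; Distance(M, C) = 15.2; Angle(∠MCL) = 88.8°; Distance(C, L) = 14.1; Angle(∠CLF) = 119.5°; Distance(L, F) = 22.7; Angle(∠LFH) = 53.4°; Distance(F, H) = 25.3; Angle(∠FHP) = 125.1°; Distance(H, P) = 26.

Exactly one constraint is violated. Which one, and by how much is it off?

Distance(H, P) = 26 — off by 6.30.

N = (0.00, 0.00) ✓; NM at -110.8° ✓; |NM| = 25.80 ✓; ∠NMC = 37.10° ✓; |MC| = 15.20 ✓; ∠MCL = 88.80° ✓; |CL| = 14.10 ✓; ∠CLF = 119.5° ✓; |LF| = 22.70 ✓; ∠LFH = 53.40° ✓; |FH| = 25.30 ✓; ∠FHP = 125.1° ✓; |HP| = 19.70 ✗.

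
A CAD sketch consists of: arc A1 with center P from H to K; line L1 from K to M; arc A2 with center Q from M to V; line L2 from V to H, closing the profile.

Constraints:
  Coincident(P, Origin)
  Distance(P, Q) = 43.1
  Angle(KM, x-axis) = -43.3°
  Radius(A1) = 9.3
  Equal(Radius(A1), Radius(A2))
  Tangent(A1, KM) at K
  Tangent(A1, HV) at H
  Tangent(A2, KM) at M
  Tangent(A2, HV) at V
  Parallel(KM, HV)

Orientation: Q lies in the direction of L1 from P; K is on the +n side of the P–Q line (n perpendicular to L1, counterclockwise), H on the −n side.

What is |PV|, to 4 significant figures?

44.09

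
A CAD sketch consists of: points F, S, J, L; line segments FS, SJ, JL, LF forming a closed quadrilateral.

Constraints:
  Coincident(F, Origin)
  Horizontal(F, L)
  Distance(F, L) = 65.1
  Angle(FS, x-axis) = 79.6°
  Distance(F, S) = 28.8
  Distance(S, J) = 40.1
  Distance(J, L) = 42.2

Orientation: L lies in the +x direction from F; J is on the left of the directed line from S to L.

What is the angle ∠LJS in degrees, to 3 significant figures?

107°

Checks: |SJ| = 40.10 ✓; |JL| = 42.20 ✓.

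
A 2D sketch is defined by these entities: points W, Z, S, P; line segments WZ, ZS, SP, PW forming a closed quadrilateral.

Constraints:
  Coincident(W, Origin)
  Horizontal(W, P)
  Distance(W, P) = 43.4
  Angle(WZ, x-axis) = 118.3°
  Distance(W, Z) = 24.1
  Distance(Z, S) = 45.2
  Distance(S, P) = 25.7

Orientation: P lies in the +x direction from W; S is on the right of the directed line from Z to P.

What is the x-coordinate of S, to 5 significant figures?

20.206

W is at the origin; WP is horizontal with |WP| = 43.4 and P in +x, so P = (43.4, 0). WZ runs at 118.3° with |WZ| = 24.1, so Z = (-11.426, 21.220). S is determined by |ZS| = 45.2 and |SP| = 25.7 together: it lies at the intersection of circle(Z, 45.2) and circle(P, 25.7). With |ZP| = 58.789, the foot of the radical line on ZP is 41.153 from Z and the perpendicular offset is √(45.2² − 41.153²) = 18.694. Taking the right-of-ZP solution: S = (20.206, -11.068).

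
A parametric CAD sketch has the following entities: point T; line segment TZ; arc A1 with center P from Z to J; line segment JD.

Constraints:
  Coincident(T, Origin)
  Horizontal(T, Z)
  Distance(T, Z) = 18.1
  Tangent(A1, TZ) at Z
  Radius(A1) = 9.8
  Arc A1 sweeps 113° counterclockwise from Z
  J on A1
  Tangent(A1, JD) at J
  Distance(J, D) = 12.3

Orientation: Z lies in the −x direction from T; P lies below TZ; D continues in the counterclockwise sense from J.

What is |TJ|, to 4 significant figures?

30.35

T is at the origin; TZ is horizontal with |TZ| = 18.1 and Z on the −x side, so Z = (-18.10, 0.000). Since A1 is tangent to TZ there, PZ ⟂ TZ, so P = Z + (0, -9.8) = (-18.10, -9.800). On A1, Z sits at bearing 90° from P; a 113° counterclockwise sweep puts J at bearing 203°, so J = P + 9.8·(cos 203°, sin 203°) = (-27.12, -13.63). Then |TJ| = |J − T| = 30.35.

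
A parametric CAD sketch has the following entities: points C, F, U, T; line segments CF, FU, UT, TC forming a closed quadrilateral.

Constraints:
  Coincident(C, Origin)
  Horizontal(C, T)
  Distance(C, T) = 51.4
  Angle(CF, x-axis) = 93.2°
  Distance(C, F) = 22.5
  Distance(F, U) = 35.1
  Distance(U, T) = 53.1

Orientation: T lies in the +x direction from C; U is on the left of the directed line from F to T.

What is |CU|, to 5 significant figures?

52.237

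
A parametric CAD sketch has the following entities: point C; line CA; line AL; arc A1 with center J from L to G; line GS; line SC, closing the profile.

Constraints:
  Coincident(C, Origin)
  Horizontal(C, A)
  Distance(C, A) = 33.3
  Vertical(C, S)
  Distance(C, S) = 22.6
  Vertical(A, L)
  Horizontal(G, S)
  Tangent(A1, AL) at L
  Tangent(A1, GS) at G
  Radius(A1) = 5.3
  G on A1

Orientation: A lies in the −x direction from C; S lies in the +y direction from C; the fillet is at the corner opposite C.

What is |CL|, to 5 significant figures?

37.526

The virtual corner opposite C is at (-33.300, 22.600). The tangent condition forces JL to be normal to AL and tangency of A1 to GS means the radius JG is perpendicular to GS, with radius 5.3, so the center J sits 5.3 in from both sides at J = (-28.000, 17.300). That places the tangent points at L = (-33.300, 17.300) on AL and G = (-28.000, 22.600) on GS. Then |CL| = |L − C| = 37.526.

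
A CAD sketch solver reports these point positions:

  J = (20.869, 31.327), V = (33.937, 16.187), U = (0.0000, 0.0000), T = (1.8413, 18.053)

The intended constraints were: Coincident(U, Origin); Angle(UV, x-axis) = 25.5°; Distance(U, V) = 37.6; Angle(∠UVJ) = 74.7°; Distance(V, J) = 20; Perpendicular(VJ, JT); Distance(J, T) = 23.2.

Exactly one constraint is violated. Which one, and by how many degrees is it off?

Perpendicular(VJ, JT) — off by 5.90°.

U = (0.00, 0.00) ✓; UV at 25.50° ✓; |UV| = 37.60 ✓; ∠UVJ = 74.70° ✓; |VJ| = 20.00 ✓; ∠(VJ, JT) = 84.10° ✗; |JT| = 23.20 ✓.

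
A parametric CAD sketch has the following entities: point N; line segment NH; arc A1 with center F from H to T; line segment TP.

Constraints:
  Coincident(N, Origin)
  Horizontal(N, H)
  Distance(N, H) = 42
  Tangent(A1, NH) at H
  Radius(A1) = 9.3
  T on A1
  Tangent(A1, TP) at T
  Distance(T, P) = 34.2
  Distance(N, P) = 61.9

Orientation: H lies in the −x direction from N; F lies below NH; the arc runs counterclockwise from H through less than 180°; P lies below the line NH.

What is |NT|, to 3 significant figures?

52.3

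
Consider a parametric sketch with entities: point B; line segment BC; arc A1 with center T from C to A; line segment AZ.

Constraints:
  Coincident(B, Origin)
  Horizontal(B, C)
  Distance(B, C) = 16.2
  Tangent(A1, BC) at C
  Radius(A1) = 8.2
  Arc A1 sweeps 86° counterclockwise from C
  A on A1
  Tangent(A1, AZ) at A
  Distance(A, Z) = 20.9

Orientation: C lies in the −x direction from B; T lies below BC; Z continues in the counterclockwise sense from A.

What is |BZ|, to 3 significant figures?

38.5

On A1, C sits at bearing 90° from T; an 86° counterclockwise sweep puts A at bearing 176°, so A = T + 8.2·(cos 176°, sin 176°) = (-24.4, -7.63). Tangency of A1 to AZ means the radius TA is perpendicular to AZ, so AZ runs along (−sin 176°, cos 176°); with |AZ| = 20.9, Z = (-25.8, -28.5). Then |BZ| = |Z − B| = 38.5.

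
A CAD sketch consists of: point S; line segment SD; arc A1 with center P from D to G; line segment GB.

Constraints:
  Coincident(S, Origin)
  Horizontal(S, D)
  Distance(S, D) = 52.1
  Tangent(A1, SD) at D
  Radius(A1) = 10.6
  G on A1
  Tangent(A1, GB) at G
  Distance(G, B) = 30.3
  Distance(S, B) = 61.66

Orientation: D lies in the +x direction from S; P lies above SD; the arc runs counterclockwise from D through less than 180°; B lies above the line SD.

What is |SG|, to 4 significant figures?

63.22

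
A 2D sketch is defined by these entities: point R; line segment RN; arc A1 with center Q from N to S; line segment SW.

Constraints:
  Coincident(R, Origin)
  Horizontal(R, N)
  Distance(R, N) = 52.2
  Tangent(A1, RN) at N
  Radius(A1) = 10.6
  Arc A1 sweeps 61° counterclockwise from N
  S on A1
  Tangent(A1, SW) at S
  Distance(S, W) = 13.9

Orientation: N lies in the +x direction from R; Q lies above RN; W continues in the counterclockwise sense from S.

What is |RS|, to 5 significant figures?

61.713

R is at the origin; R and N share the same y with |RN| = 52.2 and N on the +x side, so N = (52.200, 0.0000). Since A1 is tangent to RN there, QN ⟂ RN, so Q = N + (0, 10.6) = (52.200, 10.600). On A1, N sits at bearing -90° from Q; a 61° counterclockwise sweep puts S at bearing -29°, so S = Q + 10.6·(cos -29°, sin -29°) = (61.471, 5.4610). Then |RS| = |S − R| = 61.713.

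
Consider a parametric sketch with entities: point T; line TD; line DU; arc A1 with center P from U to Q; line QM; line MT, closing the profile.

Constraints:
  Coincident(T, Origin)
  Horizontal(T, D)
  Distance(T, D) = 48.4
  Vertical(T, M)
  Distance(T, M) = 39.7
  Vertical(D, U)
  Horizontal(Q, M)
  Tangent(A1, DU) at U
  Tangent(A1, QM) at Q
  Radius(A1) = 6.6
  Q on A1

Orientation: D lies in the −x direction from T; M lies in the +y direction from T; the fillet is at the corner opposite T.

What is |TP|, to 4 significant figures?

53.32

T is at the origin; T and D share the same y with |TD| = 48.4 and D on the −x side, so D = (-48.40, 0.000). T and M share the same x with |TM| = 39.7 and M on the +y side, so M = (0.000, 39.70). The virtual corner opposite T is at (-48.40, 39.70). The tangent condition forces PU to be normal to DU and since A1 is tangent to QM there, PQ ⟂ QM, with radius 6.6, so the center P sits 6.6 in from both sides at P = (-41.80, 33.10). Then |TP| = |P − T| = 53.32.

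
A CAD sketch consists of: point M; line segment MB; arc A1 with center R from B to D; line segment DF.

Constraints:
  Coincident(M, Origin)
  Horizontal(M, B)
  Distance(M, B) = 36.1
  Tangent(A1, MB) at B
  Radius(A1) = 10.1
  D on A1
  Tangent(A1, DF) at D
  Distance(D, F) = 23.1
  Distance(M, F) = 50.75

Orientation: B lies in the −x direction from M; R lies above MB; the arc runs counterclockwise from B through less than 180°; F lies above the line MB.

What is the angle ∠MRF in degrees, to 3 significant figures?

106°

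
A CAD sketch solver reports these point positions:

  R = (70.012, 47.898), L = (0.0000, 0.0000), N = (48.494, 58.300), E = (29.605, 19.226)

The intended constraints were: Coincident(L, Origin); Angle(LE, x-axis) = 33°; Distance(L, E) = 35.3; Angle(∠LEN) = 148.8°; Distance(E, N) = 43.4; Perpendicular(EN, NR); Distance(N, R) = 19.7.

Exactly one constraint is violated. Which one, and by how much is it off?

Distance(N, R) = 19.7 — off by 4.20.

L = (0.00, 0.00) ✓; LE at 33.00° ✓; |LE| = 35.30 ✓; ∠LEN = 148.8° ✓; |EN| = 43.40 ✓; ∠(EN, NR) = 90.00° ✓; |NR| = 23.90 ✗.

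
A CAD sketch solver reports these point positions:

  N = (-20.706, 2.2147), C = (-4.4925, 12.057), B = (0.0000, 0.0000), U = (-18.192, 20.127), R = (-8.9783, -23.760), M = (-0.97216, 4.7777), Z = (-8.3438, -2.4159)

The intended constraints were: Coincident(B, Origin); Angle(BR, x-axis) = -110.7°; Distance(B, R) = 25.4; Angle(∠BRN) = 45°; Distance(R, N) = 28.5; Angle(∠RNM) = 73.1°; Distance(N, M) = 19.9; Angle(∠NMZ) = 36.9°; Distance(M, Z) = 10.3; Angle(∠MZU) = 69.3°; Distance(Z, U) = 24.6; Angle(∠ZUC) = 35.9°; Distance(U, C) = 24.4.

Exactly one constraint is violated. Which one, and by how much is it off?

Distance(U, C) = 24.4 — off by 8.50.

B = (0.00, 0.00) ✓; BR at -110.7° ✓; |BR| = 25.40 ✓; ∠BRN = 45.00° ✓; |RN| = 28.50 ✓; ∠RNM = 73.10° ✓; |NM| = 19.90 ✓; ∠NMZ = 36.90° ✓; |MZ| = 10.30 ✓; ∠MZU = 69.30° ✓; |ZU| = 24.60 ✓; ∠ZUC = 35.90° ✓; |UC| = 15.90 ✗.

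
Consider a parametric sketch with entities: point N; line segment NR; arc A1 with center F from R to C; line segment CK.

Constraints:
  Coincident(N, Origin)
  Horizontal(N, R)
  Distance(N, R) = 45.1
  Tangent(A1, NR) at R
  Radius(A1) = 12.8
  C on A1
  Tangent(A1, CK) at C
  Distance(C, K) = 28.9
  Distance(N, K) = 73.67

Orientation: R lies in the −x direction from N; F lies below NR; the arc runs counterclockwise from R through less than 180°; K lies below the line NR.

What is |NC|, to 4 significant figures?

58.74

Checks: N = (0.00, 0.00) ✓; |FC| = 12.80 ✓; ∠(FC, CK) = 90.00° ✓; |CK| = 28.90 ✓; |NK| = 73.67 ✓.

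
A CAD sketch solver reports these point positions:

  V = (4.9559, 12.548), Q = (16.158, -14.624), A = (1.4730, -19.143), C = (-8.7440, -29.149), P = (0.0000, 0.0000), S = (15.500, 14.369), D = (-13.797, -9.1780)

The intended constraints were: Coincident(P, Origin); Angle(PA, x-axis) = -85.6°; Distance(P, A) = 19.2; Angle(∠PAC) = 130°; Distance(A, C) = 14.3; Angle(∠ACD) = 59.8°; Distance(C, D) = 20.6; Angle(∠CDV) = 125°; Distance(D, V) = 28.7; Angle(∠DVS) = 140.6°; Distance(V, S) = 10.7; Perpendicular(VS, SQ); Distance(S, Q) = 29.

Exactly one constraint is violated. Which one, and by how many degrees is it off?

Perpendicular(VS, SQ) — off by 8.50°.

P = (0.00, 0.00) ✓; PA at -85.60° ✓; |PA| = 19.20 ✓; ∠PAC = 130.0° ✓; |AC| = 14.30 ✓; ∠ACD = 59.80° ✓; |CD| = 20.60 ✓; ∠CDV = 125.0° ✓; |DV| = 28.70 ✓; ∠DVS = 140.6° ✓; |VS| = 10.70 ✓; ∠(VS, SQ) = 98.50° ✗; |SQ| = 29.00 ✓.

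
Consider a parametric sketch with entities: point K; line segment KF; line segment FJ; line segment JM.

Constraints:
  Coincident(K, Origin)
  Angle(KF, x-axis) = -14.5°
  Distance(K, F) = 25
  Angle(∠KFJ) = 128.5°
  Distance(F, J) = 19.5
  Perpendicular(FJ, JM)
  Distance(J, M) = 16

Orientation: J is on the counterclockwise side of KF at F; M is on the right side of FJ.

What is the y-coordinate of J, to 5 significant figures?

5.4759

K is at the origin; KF runs at -14.5° with length 25.0, so F = 25.0·(cos -14.5°, sin -14.5°) = (24.204, -6.2595). ∠KFJ = 128.5°, so FJ runs at -14.5° + (180° − 128.5°) = 37.000° from the x-axis; with |FJ| = 19.5, J = F + 19.5·(cos 37.000°, sin 37.000°) = (39.777, 5.4759). So J.y = 5.4759.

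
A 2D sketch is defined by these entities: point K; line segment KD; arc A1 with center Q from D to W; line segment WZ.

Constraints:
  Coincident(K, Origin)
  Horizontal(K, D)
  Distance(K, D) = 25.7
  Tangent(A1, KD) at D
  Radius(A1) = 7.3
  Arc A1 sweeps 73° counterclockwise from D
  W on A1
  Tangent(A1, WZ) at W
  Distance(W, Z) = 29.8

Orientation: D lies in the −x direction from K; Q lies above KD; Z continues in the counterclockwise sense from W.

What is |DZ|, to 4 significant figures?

37.14

On A1, D sits at bearing -90° from Q; a 73° counterclockwise sweep puts W at bearing -17°, so W = Q + 7.3·(cos -17°, sin -17°) = (-18.72, 5.166). A1 meets WZ tangentially, so QW is at right angles to WZ, so WZ runs along (−sin -17°, cos -17°); with |WZ| = 29.8, Z = (-10.01, 33.66). Then |DZ| = |Z − D| = 37.14.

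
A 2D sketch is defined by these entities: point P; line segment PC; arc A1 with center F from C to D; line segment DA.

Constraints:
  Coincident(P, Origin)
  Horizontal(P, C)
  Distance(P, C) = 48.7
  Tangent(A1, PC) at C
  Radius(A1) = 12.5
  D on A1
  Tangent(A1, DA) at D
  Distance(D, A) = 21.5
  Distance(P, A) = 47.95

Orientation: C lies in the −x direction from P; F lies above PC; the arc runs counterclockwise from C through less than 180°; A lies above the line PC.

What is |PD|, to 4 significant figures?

38.05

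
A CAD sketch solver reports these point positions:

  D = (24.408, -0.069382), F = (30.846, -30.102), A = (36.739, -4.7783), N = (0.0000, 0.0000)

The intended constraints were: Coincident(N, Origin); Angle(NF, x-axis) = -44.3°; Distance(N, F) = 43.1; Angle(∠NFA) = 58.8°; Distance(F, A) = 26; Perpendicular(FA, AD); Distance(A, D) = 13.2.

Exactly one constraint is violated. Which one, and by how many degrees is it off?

Perpendicular(FA, AD) — off by 7.80°.

N = (0.00, 0.00) ✓; NF at -44.30° ✓; |NF| = 43.10 ✓; ∠NFA = 58.80° ✓; |FA| = 26.00 ✓; ∠(FA, AD) = 82.20° ✗; |AD| = 13.20 ✓.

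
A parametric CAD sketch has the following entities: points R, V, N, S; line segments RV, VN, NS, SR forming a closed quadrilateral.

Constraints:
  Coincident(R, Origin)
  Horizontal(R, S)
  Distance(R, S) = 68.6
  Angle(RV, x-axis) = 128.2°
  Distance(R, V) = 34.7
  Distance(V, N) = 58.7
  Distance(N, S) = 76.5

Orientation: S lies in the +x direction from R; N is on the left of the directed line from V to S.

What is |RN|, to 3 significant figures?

67.8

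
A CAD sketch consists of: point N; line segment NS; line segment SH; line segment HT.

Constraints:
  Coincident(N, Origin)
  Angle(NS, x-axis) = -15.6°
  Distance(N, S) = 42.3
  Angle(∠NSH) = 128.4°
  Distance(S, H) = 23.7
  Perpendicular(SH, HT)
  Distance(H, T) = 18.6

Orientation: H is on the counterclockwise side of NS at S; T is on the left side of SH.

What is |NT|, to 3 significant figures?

52.0

N is at the origin; NS runs at -15.6° with length 42.3, so S = 42.3·(cos -15.6°, sin -15.6°) = (40.7, -11.4). ∠NSH = 128.4°, so SH runs at -15.6° + (180° − 128.4°) = 36.0° from the x-axis; with |SH| = 23.7, H = S + 23.7·(cos 36.0°, sin 36.0°) = (59.9, 2.56). SH ⟂ HT; with |HT| = 18.6 on the left of SH, T = H + 18.6·(-0.588, 0.809) = (49.0, 17.6). Then |NT| = |T − N| = 52.0.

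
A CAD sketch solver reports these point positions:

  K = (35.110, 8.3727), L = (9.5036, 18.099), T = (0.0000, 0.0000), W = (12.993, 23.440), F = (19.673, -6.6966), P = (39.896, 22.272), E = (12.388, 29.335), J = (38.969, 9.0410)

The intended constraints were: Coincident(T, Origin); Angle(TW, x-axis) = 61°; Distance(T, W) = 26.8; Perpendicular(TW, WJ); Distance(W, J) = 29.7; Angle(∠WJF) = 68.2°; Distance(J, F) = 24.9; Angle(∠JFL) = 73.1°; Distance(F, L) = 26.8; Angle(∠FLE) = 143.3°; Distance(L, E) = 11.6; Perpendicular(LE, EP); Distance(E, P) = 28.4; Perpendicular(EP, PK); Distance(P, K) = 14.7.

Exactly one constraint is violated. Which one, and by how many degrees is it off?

Perpendicular(EP, PK) — off by 4.60°.

T = (0.00, 0.00) ✓; TW at 61.00° ✓; |TW| = 26.80 ✓; ∠(TW, WJ) = 90.00° ✓; |WJ| = 29.70 ✓; ∠WJF = 68.20° ✓; |JF| = 24.90 ✓; ∠JFL = 73.10° ✓; |FL| = 26.80 ✓; ∠FLE = 143.3° ✓; |LE| = 11.60 ✓; ∠(LE, EP) = 90.00° ✓; |EP| = 28.40 ✓; ∠(EP, PK) = 94.60° ✗; |PK| = 14.70 ✓.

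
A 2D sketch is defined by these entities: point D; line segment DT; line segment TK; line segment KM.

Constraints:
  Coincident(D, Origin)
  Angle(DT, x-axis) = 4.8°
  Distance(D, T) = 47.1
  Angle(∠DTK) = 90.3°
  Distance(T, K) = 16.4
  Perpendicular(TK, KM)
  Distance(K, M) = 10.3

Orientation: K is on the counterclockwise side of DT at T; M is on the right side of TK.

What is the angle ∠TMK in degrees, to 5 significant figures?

57.869°

D is at the origin; DT runs at 4.8° with length 47.1, so T = 47.1·(cos 4.8°, sin 4.8°) = (46.935, 3.9412). ∠DTK = 90.3°, so TK runs at 4.8° + (180° − 90.3°) = 94.500° from the x-axis; with |TK| = 16.4, K = T + 16.4·(cos 94.500°, sin 94.500°) = (45.648, 20.291). TK is perpendicular to KM; with |KM| = 10.3 on the right of TK, M = K + 10.3·(0.99692, 0.078459) = (55.916, 21.099). Then cos ∠TMK = MT·MK / (|MT||MK|), giving 57.869°.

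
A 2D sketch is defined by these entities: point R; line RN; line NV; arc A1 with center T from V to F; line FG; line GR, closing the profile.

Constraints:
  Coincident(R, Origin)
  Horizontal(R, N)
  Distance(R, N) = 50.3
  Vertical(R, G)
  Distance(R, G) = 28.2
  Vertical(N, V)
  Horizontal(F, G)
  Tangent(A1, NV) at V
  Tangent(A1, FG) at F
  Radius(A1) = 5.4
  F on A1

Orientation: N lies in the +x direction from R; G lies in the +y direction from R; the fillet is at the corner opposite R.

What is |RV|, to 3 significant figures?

55.2

The virtual corner opposite R is at (50.3, 28.2). The tangent condition forces TV to be normal to NV and A1 meets FG tangentially, so TF is at right angles to FG, with radius 5.4, so the center T sits 5.4 in from both sides at T = (44.9, 22.8). That places the tangent points at V = (50.3, 22.8) on NV and F = (44.9, 28.2) on FG. Then |RV| = |V − R| = 55.2.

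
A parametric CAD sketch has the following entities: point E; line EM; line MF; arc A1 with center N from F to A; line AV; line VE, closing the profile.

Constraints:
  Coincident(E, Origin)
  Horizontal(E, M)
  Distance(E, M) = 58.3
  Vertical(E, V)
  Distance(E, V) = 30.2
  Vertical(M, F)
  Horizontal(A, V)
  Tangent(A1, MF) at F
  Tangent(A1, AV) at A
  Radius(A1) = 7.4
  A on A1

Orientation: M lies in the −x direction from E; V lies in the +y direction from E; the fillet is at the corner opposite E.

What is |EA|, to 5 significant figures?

59.185

The virtual corner opposite E is at (-58.300, 30.200). Tangency of A1 to MF means the radius NF is perpendicular to MF and since A1 is tangent to AV there, NA ⟂ AV, with radius 7.4, so the center N sits 7.4 in from both sides at N = (-50.900, 22.800). That places the tangent points at F = (-58.300, 22.800) on MF and A = (-50.900, 30.200) on AV. Then |EA| = |A − E| = 59.185.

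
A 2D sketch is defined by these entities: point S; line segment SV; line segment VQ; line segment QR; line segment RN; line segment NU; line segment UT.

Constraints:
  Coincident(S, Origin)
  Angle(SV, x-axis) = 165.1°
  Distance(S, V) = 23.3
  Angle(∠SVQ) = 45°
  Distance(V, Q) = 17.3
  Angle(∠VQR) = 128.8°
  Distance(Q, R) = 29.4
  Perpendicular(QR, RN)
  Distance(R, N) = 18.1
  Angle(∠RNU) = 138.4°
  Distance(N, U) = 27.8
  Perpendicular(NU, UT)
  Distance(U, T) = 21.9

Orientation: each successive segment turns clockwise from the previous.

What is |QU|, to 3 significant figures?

40.4

S is at the origin; SV runs at 165.1° with length 23.3, so V = (-22.5, 5.99). ∠SVQ = 45.0° gives VQ at 30.1° from the x-axis; with |VQ| = 17.3, Q = (-7.55, 14.7). ∠VQR = 128.8° gives QR at -21.1° from the x-axis; with |QR| = 29.4, R = (19.9, 4.08). QR is perpendicular to RN, so RN runs at -111°; with |RN| = 18.1, N = (13.4, -12.8). ∠RNU = 138.4° gives NU at -153° from the x-axis; with |NU| = 27.8, U = (-11.3, -25.6). Then |QU| = |U − Q| = 40.4.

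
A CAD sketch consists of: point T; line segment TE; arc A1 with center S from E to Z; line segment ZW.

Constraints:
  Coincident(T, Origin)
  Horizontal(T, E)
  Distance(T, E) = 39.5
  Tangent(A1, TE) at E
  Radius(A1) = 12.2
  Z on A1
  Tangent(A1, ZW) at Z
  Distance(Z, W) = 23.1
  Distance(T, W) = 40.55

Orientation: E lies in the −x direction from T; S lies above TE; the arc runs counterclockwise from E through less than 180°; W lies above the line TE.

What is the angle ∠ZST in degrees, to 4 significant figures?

7.601°

T is at the origin; TE is horizontal with |TE| = 39.5 and E on the −x side, so E = (-39.50, 0.000). A1 meets TE tangentially, so SE is at right angles to TE, so S = E + (0, 12.2) = (-39.50, 12.20). Since SZ ⟂ ZW (tangency), |SW| = √(12.2² + 23.1²) = 26.12 regardless of where Z sits on A1. So W lies on both circle(T, 40.55) and circle(S, 26.12); the above-TE intersection is W = (-23.63, 32.95). Z is the foot of the tangent from W: Z = (-27.47, 10.17).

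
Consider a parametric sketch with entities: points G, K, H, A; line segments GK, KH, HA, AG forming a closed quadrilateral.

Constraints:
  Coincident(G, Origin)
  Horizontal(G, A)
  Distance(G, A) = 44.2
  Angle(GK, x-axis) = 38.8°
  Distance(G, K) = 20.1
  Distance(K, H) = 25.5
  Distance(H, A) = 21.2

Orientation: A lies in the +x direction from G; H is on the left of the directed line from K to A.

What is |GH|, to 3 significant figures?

44.9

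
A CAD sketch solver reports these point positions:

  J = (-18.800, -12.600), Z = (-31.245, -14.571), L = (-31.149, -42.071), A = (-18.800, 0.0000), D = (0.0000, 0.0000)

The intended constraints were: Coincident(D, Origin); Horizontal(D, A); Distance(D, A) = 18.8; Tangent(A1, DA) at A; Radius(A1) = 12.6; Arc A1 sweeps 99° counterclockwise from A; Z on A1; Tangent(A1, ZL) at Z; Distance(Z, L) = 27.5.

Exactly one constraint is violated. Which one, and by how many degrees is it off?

Tangent(A1, ZL) at Z — off by 8.80°.

D = (0.00, 0.00) ✓; D.y = 0.00, A.y = 0.00 ✓; |DA| = 18.80 ✓; ∠(JA, AD) = 90.00° ✓; |JA| = 12.60 ✓; bearing(J→Z) − bearing(J→A) = 99.00° ✓; |JZ| = 12.60 ✓; ∠(JZ, ZL) = 98.80° ✗; |ZL| = 27.50 ✓.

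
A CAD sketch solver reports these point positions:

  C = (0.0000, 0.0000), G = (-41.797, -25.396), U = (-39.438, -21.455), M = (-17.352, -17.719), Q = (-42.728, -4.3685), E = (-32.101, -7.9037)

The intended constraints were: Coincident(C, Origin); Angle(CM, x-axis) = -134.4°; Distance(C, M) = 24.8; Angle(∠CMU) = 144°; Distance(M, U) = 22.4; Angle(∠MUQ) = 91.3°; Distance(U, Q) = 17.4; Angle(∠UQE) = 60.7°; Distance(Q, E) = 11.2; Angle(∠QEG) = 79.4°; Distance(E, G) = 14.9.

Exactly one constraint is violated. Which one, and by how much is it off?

Distance(E, G) = 14.9 — off by 5.10.

C = (0.00, 0.00) ✓; CM at -134.4° ✓; |CM| = 24.80 ✓; ∠CMU = 144.0° ✓; |MU| = 22.40 ✓; ∠MUQ = 91.30° ✓; |UQ| = 17.40 ✓; ∠UQE = 60.70° ✓; |QE| = 11.20 ✓; ∠QEG = 79.40° ✓; |EG| = 20.00 ✗.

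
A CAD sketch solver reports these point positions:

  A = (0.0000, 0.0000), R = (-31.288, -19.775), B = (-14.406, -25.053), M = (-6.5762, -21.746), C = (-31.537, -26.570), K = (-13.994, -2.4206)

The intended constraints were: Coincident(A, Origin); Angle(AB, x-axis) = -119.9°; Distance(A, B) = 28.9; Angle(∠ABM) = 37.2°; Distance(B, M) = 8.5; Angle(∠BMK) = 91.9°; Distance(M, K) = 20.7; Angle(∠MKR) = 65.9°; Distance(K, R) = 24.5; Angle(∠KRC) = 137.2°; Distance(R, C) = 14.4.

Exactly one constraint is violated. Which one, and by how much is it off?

Distance(R, C) = 14.4 — off by 7.60.

A = (0.00, 0.00) ✓; AB at -119.9° ✓; |AB| = 28.90 ✓; ∠ABM = 37.20° ✓; |BM| = 8.500 ✓; ∠BMK = 91.90° ✓; |MK| = 20.70 ✓; ∠MKR = 65.90° ✓; |KR| = 24.50 ✓; ∠KRC = 137.2° ✓; |RC| = 6.800 ✗.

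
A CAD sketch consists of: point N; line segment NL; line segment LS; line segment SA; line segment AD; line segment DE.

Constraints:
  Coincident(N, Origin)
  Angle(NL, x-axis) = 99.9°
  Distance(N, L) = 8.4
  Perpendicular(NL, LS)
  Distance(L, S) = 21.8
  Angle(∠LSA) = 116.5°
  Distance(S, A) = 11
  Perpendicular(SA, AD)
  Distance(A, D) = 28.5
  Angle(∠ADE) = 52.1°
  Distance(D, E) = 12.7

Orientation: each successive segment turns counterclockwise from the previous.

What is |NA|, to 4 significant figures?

26.75

N is at the origin; NL runs at 99.9° with length 8.4, so L = (-1.444, 8.275). The perpendicularity gives LS at right angles to NL, so LS runs at -170.1°; with |LS| = 21.8, S = (-22.92, 4.527). ∠LSA = 116.5° gives SA at -106.6° from the x-axis; with |SA| = 11.0, A = (-26.06, -6.015). Then |NA| = |A − N| = 26.75.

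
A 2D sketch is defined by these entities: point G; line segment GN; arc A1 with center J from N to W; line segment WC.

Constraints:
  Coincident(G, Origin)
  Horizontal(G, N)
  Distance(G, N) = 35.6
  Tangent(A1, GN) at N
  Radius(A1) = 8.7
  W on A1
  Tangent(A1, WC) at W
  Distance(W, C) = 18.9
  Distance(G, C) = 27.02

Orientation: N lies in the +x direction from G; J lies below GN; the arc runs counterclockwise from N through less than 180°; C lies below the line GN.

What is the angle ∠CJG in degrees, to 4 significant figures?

46.70°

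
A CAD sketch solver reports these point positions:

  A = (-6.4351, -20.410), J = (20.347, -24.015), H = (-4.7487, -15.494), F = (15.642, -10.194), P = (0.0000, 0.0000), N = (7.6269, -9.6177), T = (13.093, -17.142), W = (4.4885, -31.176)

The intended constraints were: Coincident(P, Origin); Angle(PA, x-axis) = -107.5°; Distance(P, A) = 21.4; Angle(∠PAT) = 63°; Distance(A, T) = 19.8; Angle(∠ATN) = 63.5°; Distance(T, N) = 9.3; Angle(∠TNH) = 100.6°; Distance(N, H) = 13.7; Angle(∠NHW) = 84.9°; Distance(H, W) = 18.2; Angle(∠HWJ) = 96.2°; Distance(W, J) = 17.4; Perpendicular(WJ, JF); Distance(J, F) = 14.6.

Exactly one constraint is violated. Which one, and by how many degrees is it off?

Perpendicular(WJ, JF) — off by 5.50°.

P = (0.00, 0.00) ✓; PA at -107.5° ✓; |PA| = 21.40 ✓; ∠PAT = 63.00° ✓; |AT| = 19.80 ✓; ∠ATN = 63.50° ✓; |TN| = 9.300 ✓; ∠TNH = 100.6° ✓; |NH| = 13.70 ✓; ∠NHW = 84.90° ✓; |HW| = 18.20 ✓; ∠HWJ = 96.20° ✓; |WJ| = 17.40 ✓; ∠(WJ, JF) = 84.50° ✗; |JF| = 14.60 ✓.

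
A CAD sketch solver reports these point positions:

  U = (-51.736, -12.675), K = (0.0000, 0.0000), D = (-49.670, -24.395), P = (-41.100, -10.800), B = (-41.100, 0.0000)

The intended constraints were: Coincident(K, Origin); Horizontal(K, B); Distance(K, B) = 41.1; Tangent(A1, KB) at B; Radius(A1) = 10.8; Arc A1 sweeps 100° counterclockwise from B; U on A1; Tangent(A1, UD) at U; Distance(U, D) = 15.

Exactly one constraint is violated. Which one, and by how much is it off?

Distance(U, D) = 15 — off by 3.10.

K = (0.00, 0.00) ✓; K.y = 0.00, B.y = 0.00 ✓; |KB| = 41.10 ✓; ∠(PB, BK) = 90.00° ✓; |PB| = 10.80 ✓; bearing(P→U) − bearing(P→B) = 100.0° ✓; |PU| = 10.80 ✓; ∠(PU, UD) = 90.00° ✓; |UD| = 11.90 ✗.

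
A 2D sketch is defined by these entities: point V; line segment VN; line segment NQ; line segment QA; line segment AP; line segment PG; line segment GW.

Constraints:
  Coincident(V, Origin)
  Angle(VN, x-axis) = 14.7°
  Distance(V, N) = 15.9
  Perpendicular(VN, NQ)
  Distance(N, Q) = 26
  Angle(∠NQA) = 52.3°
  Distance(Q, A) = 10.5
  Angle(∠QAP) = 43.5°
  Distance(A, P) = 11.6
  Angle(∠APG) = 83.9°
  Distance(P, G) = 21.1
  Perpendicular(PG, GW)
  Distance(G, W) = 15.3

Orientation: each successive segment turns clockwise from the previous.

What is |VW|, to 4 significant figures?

39.60

∠APG = 83.9° gives PG at -75.60° from the x-axis; with |PG| = 21.1, G = (28.42, -33.39). The perpendicularity gives GW at right angles to PG, so GW runs at -165.6°; with |GW| = 15.3, W = (13.61, -37.19). Then |VW| = |W − V| = 39.60.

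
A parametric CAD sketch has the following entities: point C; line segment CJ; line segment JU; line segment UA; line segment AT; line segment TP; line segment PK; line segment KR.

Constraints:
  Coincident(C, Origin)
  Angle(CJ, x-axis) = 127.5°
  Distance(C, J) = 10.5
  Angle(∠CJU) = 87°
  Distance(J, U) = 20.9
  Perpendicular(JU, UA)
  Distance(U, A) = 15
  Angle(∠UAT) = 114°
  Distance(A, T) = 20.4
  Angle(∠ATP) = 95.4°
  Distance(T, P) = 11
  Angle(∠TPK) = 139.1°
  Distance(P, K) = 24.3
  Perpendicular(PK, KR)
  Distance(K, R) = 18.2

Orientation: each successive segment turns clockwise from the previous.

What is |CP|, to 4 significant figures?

4.900

C is at the origin; CJ runs at 127.5° with length 10.5, so J = (-6.392, 8.330). ∠CJU = 87.0° gives JU at 34.50° from the x-axis; with |JU| = 20.9, U = (10.83, 20.17). The perpendicularity gives UA at right angles to JU, so UA runs at -55.50°; with |UA| = 15.0, A = (19.33, 7.806). ∠UAT = 114.0° gives AT at -121.5° from the x-axis; with |AT| = 20.4, T = (8.669, -9.588). ∠ATP = 95.4° gives TP at 153.9° from the x-axis; with |TP| = 11.0, P = (-1.209, -4.748). Then |CP| = |P − C| = 4.900.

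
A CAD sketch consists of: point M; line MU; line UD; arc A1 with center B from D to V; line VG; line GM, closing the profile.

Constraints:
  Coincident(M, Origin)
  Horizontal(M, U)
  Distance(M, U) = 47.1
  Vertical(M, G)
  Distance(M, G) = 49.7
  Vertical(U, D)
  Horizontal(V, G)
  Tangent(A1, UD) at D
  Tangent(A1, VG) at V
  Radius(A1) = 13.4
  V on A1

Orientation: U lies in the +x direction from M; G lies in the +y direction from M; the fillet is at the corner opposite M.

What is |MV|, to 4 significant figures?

60.05

M is at the origin; M and U share the same y with |MU| = 47.1 and U on the +x side, so U = (47.10, 0.000). M and G share the same x with |MG| = 49.7 and G on the +y side, so G = (0.000, 49.70). The virtual corner opposite M is at (47.10, 49.70). Since A1 is tangent to UD there, BD ⟂ UD and the tangent condition forces BV to be normal to VG, with radius 13.4, so the center B sits 13.4 in from both sides at B = (33.70, 36.30). That places the tangent points at D = (47.10, 36.30) on UD and V = (33.70, 49.70) on VG. Then |MV| = |V − M| = 60.05.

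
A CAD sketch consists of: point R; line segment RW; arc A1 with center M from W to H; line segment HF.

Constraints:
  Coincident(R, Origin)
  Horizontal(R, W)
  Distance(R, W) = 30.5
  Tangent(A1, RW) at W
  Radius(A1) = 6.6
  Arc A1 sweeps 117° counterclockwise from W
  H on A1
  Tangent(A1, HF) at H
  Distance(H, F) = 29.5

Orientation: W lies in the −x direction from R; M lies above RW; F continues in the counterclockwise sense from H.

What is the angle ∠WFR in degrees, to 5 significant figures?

34.827°

On A1, W sits at bearing -90° from M; a 117° counterclockwise sweep puts H at bearing 27°, so H = M + 6.6·(cos 27°, sin 27°) = (-24.619, 9.5963). The tangent condition forces MH to be normal to HF, so HF runs along (−sin 27°, cos 27°); with |HF| = 29.5, F = (-38.012, 35.881). Then cos ∠WFR = FW·FR / (|FW||FR|), giving 34.827°.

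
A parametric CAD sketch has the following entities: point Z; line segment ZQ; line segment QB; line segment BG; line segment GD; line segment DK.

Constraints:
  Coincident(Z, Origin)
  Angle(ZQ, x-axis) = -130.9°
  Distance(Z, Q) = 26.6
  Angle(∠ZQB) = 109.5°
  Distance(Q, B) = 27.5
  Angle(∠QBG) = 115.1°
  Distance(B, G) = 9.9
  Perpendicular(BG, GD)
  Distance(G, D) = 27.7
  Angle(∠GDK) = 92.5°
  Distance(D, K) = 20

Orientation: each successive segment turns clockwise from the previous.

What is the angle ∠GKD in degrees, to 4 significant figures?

52.53°

Z is at the origin; ZQ runs at -130.9° with length 26.6, so Q = (-17.42, -20.11). ∠ZQB = 109.5° gives QB at 158.6° from the x-axis; with |QB| = 27.5, B = (-43.02, -10.07). ∠QBG = 115.1° gives BG at 93.70° from the x-axis; with |BG| = 9.9, G = (-43.66, -0.1922). The perpendicularity gives GD at right angles to BG, so GD runs at 3.700°; with |GD| = 27.7, D = (-16.02, 1.595). ∠GDK = 92.5° gives DK at -83.80° from the x-axis; with |DK| = 20.0, K = (-13.86, -18.29). Then cos ∠GKD = KG·KD / (|KG||KD|), giving 52.53°.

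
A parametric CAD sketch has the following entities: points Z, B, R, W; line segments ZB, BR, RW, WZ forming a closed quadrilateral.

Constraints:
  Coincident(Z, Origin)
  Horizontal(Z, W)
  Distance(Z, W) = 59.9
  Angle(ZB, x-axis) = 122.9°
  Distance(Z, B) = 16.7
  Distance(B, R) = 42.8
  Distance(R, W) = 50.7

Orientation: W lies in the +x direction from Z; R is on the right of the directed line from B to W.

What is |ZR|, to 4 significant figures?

26.10

Checks: |BR| = 42.80 ✓; |RW| = 50.70 ✓.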